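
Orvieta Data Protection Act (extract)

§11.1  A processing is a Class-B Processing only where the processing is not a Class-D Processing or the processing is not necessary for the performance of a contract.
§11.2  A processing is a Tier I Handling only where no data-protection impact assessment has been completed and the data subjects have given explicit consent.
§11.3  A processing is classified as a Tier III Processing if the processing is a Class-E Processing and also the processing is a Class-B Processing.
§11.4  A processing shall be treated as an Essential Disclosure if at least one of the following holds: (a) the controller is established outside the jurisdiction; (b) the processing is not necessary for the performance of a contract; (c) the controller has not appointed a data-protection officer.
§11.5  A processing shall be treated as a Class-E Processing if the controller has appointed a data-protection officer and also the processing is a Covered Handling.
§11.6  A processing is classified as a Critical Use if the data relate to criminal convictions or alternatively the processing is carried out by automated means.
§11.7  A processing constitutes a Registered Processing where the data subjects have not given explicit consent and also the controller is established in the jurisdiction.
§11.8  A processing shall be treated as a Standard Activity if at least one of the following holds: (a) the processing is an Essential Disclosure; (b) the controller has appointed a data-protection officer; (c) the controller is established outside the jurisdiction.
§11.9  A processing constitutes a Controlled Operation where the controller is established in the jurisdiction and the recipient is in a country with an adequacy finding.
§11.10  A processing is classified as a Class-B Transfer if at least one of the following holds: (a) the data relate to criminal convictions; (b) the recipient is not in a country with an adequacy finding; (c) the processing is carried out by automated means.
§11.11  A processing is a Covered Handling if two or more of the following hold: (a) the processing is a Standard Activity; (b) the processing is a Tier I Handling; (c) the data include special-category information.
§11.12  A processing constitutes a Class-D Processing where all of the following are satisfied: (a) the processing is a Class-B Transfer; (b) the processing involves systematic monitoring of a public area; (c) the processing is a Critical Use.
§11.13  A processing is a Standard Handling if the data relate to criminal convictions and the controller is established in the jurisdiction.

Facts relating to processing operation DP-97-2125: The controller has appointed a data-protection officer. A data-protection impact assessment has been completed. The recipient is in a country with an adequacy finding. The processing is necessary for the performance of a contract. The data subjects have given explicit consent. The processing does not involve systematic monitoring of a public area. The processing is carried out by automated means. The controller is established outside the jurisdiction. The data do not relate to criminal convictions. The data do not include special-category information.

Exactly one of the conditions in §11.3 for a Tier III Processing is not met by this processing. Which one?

Class-E Processing

Under §11.4: the controller is established outside the jurisdiction? yes; or the processing is not necessary for the performance of a contract? no; or the controller has not appointed a data-protection officer? no. So the processing is an Essential Disclosure.
Under §11.8: Essential Disclosure (§11.4)? yes; or the controller has appointed a data-protection officer? yes; or the controller is established outside the jurisdiction? yes. So the processing is a Standard Activity.
Under §11.2: no data-protection impact assessment has been completed? no; and the data subjects have given explicit consent? yes. So the processing is not a Tier I Handling.
Under §11.11: Standard Activity (§11.8)? yes; Tier I Handling (§11.2)? no; the data include special-category information? no — 1 of 3 hold (need ≥2) → not satisfied.
Under §11.5: the controller has appointed a data-protection officer? yes; and Covered Handling (§11.11)? no. So the processing is not a Class-E Processing.
Under §11.10: the data relate to criminal convictions? no; or the recipient is not in a country with an adequacy finding? no; or the processing is carried out by automated means? yes. So the processing is a Class-B Transfer.
Under §11.6: the data relate to criminal convictions? no; or the processing is carried out by automated means? yes. So the processing is a Critical Use.
Under §11.12: Class-B Transfer (§11.10)? yes; and the processing involves systematic monitoring of a public area? no; and Critical Use (§11.6)? yes. So the processing is not a Class-D Processing.
Under §11.1: not a Class-D Processing (§11.12)? yes; or the processing is not necessary for the performance of a contract? no. So the processing is a Class-B Processing.
Under §11.3: Class-E Processing (§11.5)? no; and Class-B Processing (§11.1)? yes. So the processing is not a Tier III Processing.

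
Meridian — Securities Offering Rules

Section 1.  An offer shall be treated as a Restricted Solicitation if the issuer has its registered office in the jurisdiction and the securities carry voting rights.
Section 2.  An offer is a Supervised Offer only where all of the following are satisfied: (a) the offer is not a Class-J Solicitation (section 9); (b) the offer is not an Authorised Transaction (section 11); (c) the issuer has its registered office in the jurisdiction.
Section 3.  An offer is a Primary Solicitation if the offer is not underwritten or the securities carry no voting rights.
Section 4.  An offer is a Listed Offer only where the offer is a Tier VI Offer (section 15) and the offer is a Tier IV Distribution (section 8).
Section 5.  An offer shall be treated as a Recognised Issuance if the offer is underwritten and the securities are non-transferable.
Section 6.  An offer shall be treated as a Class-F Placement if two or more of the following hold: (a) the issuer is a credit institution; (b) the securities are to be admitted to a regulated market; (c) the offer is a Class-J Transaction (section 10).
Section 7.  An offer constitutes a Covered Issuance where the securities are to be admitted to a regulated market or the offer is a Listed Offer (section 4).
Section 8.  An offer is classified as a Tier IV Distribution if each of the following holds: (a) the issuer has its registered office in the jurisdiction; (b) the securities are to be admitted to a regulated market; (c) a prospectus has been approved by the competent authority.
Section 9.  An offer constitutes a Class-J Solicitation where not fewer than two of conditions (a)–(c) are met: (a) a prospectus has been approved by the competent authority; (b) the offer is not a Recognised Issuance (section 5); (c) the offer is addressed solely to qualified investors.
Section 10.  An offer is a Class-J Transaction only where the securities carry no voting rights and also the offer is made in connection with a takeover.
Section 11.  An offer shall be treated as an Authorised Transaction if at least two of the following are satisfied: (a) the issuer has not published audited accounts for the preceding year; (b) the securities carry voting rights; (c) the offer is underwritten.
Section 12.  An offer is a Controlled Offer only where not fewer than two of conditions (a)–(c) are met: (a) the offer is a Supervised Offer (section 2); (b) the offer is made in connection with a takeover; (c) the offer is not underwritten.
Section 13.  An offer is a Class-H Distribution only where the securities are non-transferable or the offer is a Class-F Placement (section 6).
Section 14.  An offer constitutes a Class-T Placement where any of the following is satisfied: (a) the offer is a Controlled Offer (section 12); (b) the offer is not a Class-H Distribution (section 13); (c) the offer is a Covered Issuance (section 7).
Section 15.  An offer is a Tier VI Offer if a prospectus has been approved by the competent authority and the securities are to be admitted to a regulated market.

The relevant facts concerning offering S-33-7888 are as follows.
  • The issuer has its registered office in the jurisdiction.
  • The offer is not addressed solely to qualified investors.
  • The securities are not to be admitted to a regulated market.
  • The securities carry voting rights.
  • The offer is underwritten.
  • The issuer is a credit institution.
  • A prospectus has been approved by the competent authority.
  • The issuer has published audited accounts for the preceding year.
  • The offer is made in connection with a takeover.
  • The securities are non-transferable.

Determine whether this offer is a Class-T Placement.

No

section 5 — Recognised Issuance: [the offer is underwritten? yes] AND [the securities are non-transferable? yes] → satisfied.
section 9 — Class-J Solicitation: a prospectus has been approved by the competent authority? yes; not a Recognised Issuance (section 5)? no; the offer is addressed solely to qualified investors? no — 1 of 3 hold (need ≥2) → not satisfied.
section 11 — Authorised Transaction: the issuer has not published audited accounts for the preceding year? no; the securities carry voting rights? yes; the offer is underwritten? yes — 2 of 3 hold (need ≥2) → satisfied.
section 2 — Supervised Offer: [not a Class-J Solicitation (section 9)? yes] AND [not an Authorised Transaction (section 11)? no] AND [the issuer has its registered office in the jurisdiction? yes] → not satisfied.
section 12 — Controlled Offer: Supervised Offer (section 2)? no; the offer is made in connection with a takeover? yes; the offer is not underwritten? no — 1 of 3 hold (need ≥2) → not satisfied.
section 10 — Class-J Transaction: [the securities carry no voting rights? no] AND [the offer is made in connection with a takeover? yes] → not satisfied.
section 6 — Class-F Placement: the issuer is a credit institution? yes; the securities are to be admitted to a regulated market? no; Class-J Transaction (section 10)? no — 1 of 3 hold (need ≥2) → not satisfied.
section 13 — Class-H Distribution: [the securities are non-transferable? yes] OR [Class-F Placement (section 6)? no] → satisfied.
section 15 — Tier VI Offer: [a prospectus has been approved by the competent authority? yes] AND [the securities are to be admitted to a regulated market? no] → not satisfied.
section 8 — Tier IV Distribution: [the issuer has its registered office in the jurisdiction? yes] AND [the securities are to be admitted to a regulated market? no] AND [a prospectus has been approved by the competent authority? yes] → not satisfied.
section 4 — Listed Offer: [Tier VI Offer (section 15)? no] AND [Tier IV Distribution (section 8)? no] → not satisfied.
section 7 — Covered Issuance: [the securities are to be admitted to a regulated market? no] OR [Listed Offer (section 4)? no] → not satisfied.
section 14 — Class-T Placement: [Controlled Offer (section 12)? no] OR [not a Class-H Distribution (section 13)? no] OR [Covered Issuance (section 7)? no] → not satisfied.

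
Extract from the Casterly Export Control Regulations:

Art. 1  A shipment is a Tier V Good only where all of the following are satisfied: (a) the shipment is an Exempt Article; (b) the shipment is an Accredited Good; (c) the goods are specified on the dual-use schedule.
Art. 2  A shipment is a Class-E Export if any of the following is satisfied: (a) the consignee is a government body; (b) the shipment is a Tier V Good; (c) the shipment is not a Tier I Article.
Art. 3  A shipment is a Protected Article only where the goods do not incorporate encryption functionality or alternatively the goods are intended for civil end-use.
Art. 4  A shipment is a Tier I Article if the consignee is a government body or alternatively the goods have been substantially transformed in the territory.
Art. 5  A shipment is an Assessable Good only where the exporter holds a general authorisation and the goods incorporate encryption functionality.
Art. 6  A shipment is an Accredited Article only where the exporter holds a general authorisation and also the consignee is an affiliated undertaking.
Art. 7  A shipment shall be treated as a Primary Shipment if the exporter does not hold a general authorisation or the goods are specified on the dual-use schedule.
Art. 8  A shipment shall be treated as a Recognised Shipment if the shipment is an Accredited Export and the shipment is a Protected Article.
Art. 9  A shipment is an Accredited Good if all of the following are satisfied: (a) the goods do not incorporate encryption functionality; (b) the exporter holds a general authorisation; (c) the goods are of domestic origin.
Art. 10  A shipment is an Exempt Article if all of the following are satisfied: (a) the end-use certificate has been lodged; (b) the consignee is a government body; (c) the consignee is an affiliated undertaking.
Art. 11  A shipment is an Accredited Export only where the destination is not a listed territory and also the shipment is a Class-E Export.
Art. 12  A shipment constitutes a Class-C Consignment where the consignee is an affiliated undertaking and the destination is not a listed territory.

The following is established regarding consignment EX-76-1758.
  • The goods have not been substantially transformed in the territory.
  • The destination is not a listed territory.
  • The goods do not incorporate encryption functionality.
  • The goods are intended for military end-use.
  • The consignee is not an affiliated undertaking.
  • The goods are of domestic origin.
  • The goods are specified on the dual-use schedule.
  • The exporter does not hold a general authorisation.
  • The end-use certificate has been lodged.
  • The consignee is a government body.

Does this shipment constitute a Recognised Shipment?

Under article 10: the end-use certificate has been lodged? yes; and the consignee is a government body? yes; and the consignee is an affiliated undertaking? no. So the shipment is not an Exempt Article.
Under article 9: the goods do not incorporate encryption functionality? yes; and the exporter holds a general authorisation? no; and the goods are of domestic origin? yes. So the shipment is not an Accredited Good.
Under article 1: Exempt Article (article 10)? no; and Accredited Good (article 9)? no; and the goods are specified on the dual-use schedule? yes. So the shipment is not a Tier V Good.
Under article 4: the consignee is a government body? yes; or the goods have been substantially transformed in the territory? no. So the shipment is a Tier I Article.
Under article 2: the consignee is a government body? yes; or Tier V Good (article 1)? no; or not a Tier I Article (article 4)? no. So the shipment is a Class-E Export.
Under article 11: the destination is not a listed territory? yes; and Class-E Export (article 2)? yes. So the shipment is an Accredited Export.
Under article 3: the goods do not incorporate encryption functionality? yes; or the goods are intended for civil end-use? no. So the shipment is a Protected Article.
Under article 8: Accredited Export (article 11)? yes; and Protected Article (article 3)? yes. So the shipment is a Recognised Shipment.

Yes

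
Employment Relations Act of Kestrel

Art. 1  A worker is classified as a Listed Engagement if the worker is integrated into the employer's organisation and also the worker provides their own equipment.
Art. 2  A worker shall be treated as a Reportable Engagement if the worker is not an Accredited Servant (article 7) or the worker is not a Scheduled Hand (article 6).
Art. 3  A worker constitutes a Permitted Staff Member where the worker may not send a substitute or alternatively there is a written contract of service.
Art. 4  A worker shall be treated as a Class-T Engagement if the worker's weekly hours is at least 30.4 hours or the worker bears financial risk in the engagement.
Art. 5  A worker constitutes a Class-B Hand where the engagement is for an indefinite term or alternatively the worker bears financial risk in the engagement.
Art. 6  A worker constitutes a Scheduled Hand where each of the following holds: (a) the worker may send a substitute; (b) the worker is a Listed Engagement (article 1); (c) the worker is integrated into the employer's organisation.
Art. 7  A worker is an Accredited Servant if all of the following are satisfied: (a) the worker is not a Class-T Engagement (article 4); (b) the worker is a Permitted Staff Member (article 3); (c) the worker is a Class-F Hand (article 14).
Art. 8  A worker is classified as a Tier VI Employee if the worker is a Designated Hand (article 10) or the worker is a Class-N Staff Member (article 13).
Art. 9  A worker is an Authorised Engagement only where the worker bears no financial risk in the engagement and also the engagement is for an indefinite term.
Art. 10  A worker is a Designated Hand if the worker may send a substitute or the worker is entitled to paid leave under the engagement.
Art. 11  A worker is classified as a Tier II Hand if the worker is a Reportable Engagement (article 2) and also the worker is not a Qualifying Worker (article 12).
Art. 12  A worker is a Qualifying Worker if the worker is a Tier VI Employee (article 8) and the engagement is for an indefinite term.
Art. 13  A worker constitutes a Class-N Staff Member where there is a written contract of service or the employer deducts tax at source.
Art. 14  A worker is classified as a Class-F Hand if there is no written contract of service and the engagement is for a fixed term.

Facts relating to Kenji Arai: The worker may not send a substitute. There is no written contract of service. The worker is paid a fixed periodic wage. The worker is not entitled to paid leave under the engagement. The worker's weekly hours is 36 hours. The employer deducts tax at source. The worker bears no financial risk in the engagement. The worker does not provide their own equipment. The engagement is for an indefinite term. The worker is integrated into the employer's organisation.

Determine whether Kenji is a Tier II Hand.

Under article 4: worker's weekly hours: 36 hours ≥ 30.4 hours? yes; or the worker bears financial risk in the engagement? no. So the worker is a Class-T Engagement.
Under article 3: the worker may not send a substitute? yes; or there is a written contract of service? no. So the worker is a Permitted Staff Member.
Under article 14: there is no written contract of service? yes; and the engagement is for a fixed term? no. So the worker is not a Class-F Hand.
Under article 7: not a Class-T Engagement (article 4)? no; and Permitted Staff Member (article 3)? yes; and Class-F Hand (article 14)? no. So the worker is not an Accredited Servant.
Under article 1: the worker is integrated into the employer's organisation? yes; and the worker provides their own equipment? no. So the worker is not a Listed Engagement.
Under article 6: the worker may send a substitute? no; and Listed Engagement (article 1)? no; and the worker is integrated into the employer's organisation? yes. So the worker is not a Scheduled Hand.
Under article 2: not an Accredited Servant (article 7)? yes; or not a Scheduled Hand (article 6)? yes. So the worker is a Reportable Engagement.
Under article 10: the worker may send a substitute? no; or the worker is entitled to paid leave under the engagement? no. So the worker is not a Designated Hand.
Under article 13: there is a written contract of service? no; or the employer deducts tax at source? yes. So the worker is a Class-N Staff Member.
Under article 8: Designated Hand (article 10)? no; or Class-N Staff Member (article 13)? yes. So the worker is a Tier VI Employee.
Under article 12: Tier VI Employee (article 8)? yes; and the engagement is for an indefinite term? yes. So the worker is a Qualifying Worker.
Under article 11: Reportable Engagement (article 2)? yes; and not a Qualifying Worker (article 12)? no. So the worker is not a Tier II Hand.

No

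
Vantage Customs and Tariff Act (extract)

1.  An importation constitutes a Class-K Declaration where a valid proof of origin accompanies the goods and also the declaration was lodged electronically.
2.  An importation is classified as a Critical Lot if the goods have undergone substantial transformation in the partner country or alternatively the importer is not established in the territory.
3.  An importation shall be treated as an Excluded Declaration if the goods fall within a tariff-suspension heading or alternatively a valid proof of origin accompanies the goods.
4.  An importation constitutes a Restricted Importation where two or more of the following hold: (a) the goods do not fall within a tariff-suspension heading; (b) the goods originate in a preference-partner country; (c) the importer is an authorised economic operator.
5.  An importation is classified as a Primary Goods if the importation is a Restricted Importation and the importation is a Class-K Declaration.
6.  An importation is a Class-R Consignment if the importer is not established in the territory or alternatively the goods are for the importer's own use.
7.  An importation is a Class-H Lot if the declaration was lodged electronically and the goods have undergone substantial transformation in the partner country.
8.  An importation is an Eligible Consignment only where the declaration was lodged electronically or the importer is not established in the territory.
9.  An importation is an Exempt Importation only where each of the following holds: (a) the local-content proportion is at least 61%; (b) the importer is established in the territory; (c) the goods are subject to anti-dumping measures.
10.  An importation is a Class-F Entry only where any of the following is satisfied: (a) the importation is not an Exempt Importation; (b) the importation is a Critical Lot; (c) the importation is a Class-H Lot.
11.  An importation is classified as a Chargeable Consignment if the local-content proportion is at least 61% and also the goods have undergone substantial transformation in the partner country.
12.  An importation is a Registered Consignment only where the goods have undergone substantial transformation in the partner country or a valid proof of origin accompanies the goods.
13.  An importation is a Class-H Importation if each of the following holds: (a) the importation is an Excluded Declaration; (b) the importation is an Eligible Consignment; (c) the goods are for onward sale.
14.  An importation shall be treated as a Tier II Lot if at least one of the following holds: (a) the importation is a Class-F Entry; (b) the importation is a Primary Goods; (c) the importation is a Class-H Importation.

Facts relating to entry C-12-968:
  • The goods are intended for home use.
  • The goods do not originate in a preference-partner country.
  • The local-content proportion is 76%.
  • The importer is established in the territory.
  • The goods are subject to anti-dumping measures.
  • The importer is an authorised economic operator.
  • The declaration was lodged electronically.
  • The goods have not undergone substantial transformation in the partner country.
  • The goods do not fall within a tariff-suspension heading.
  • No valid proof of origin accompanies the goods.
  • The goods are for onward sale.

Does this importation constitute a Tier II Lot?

Under paragraph 9: local-content proportion: 76% ≥ 61%? yes; and the importer is established in the territory? yes; and the goods are subject to anti-dumping measures? yes. So the importation is an Exempt Importation.
Under paragraph 2: the goods have undergone substantial transformation in the partner country? no; or the importer is not established in the territory? no. So the importation is not a Critical Lot.
Under paragraph 7: the declaration was lodged electronically? yes; and the goods have undergone substantial transformation in the partner country? no. So the importation is not a Class-H Lot.
Under paragraph 10: not an Exempt Importation (paragraph 9)? no; or Critical Lot (paragraph 2)? no; or Class-H Lot (paragraph 7)? no. So the importation is not a Class-F Entry.
Under paragraph 4: the goods do not fall within a tariff-suspension heading? yes; the goods originate in a preference-partner country? no; the importer is an authorised economic operator? yes — 2 of 3 hold (need ≥2) → satisfied.
Under paragraph 1: a valid proof of origin accompanies the goods? no; and the declaration was lodged electronically? yes. So the importation is not a Class-K Declaration.
Under paragraph 5: Restricted Importation (paragraph 4)? yes; and Class-K Declaration (paragraph 1)? no. So the importation is not a Primary Goods.
Under paragraph 3: the goods fall within a tariff-suspension heading? no; or a valid proof of origin accompanies the goods? no. So the importation is not an Excluded Declaration.
Under paragraph 8: the declaration was lodged electronically? yes; or the importer is not established in the territory? no. So the importation is an Eligible Consignment.
Under paragraph 13: Excluded Declaration (paragraph 3)? no; and Eligible Consignment (paragraph 8)? yes; and the goods are for onward sale? yes. So the importation is not a Class-H Importation.
Under paragraph 14: Class-F Entry (paragraph 10)? no; or Primary Goods (paragraph 5)? no; or Class-H Importation (paragraph 13)? no. So the importation is not a Tier II Lot.

No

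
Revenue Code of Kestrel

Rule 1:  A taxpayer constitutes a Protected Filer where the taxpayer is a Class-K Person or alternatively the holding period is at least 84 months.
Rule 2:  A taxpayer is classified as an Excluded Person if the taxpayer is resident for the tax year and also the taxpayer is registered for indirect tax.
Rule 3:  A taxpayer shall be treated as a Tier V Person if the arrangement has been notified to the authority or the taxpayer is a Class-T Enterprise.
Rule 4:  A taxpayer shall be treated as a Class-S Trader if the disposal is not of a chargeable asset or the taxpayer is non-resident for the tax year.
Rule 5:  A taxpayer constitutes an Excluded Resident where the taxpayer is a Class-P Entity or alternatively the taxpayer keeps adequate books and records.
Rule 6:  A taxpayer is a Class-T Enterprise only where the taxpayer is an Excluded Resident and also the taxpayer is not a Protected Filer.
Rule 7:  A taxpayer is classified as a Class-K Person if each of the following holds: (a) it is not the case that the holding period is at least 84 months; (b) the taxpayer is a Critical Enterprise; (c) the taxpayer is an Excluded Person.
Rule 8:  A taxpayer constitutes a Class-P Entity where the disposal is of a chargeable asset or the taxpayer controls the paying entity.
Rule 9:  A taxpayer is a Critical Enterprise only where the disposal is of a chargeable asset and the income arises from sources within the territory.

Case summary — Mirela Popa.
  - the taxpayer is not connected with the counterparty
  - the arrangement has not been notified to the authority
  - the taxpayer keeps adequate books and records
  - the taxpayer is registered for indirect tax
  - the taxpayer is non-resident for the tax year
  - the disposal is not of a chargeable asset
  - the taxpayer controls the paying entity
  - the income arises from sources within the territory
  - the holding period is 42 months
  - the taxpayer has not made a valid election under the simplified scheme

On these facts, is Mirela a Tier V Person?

Yes

rule 8 — Class-P Entity: [the disposal is of a chargeable asset? no] OR [the taxpayer controls the paying entity? yes] → satisfied.
rule 5 — Excluded Resident: [Class-P Entity (rule 8)? yes] OR [the taxpayer keeps adequate books and records? yes] → satisfied.
rule 9 — Critical Enterprise: [the disposal is of a chargeable asset? no] AND [the income arises from sources within the territory? yes] → not satisfied.
rule 2 — Excluded Person: [the taxpayer is resident for the tax year? no] AND [the taxpayer is registered for indirect tax? yes] → not satisfied.
rule 7 — Class-K Person: [holding period: 42 months ≥ 84 months? no, so negated condition yes] AND [Critical Enterprise (rule 9)? no] AND [Excluded Person (rule 2)? no] → not satisfied.
rule 1 — Protected Filer: [Class-K Person (rule 7)? no] OR [holding period: 42 months ≥ 84 months? no] → not satisfied.
rule 6 — Class-T Enterprise: [Excluded Resident (rule 5)? yes] AND [not a Protected Filer (rule 1)? yes] → satisfied.
rule 3 — Tier V Person: [the arrangement has been notified to the authority? no] OR [Class-T Enterprise (rule 6)? yes] → satisfied.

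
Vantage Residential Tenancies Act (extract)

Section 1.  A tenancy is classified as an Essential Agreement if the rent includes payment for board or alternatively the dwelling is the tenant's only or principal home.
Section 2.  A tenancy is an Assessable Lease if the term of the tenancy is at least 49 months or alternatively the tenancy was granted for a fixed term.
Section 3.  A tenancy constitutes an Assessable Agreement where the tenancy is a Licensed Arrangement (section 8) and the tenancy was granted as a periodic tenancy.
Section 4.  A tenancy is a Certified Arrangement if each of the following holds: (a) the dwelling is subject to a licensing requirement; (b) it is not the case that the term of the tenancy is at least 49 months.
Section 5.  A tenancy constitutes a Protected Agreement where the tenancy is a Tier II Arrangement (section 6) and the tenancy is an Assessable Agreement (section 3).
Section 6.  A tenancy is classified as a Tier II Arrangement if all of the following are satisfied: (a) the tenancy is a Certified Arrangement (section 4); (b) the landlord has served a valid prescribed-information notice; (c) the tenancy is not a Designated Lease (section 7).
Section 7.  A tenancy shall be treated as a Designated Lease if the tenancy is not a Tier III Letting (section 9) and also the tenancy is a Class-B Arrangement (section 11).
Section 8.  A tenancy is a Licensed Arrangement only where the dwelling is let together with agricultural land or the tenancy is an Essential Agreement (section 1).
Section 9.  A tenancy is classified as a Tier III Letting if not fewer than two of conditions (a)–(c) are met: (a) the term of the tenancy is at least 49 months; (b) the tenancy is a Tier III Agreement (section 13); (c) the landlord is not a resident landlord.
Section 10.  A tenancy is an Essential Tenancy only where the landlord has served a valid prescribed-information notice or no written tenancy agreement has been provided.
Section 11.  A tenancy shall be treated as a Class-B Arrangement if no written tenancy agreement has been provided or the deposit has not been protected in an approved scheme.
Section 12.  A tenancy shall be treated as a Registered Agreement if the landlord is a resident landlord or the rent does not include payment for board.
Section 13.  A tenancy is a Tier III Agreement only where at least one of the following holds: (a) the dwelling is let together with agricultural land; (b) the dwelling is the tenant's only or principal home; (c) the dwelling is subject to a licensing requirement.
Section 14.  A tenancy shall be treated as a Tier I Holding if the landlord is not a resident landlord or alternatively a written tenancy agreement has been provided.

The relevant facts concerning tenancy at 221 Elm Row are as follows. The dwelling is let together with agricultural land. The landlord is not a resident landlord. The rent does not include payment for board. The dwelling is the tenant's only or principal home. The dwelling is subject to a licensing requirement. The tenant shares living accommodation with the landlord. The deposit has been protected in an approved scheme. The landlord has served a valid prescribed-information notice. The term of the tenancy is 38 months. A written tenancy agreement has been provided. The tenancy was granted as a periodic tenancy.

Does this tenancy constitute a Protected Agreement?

Under section 4: the dwelling is subject to a licensing requirement? yes; and term of the tenancy: 38 months ≥ 49 months? no, so negated condition yes. So the tenancy is a Certified Arrangement.
Under section 13: the dwelling is let together with agricultural land? yes; or the dwelling is the tenant's only or principal home? yes; or the dwelling is subject to a licensing requirement? yes. So the tenancy is a Tier III Agreement.
Under section 9: term of the tenancy: 38 months ≥ 49 months? no; Tier III Agreement (section 13)? yes; the landlord is not a resident landlord? yes — 2 of 3 hold (need ≥2) → satisfied.
Under section 11: no written tenancy agreement has been provided? no; or the deposit has not been protected in an approved scheme? no. So the tenancy is not a Class-B Arrangement.
Under section 7: not a Tier III Letting (section 9)? no; and Class-B Arrangement (section 11)? no. So the tenancy is not a Designated Lease.
Under section 6: Certified Arrangement (section 4)? yes; and the landlord has served a valid prescribed-information notice? yes; and not a Designated Lease (section 7)? yes. So the tenancy is a Tier II Arrangement.
Under section 1: the rent includes payment for board? no; or the dwelling is the tenant's only or principal home? yes. So the tenancy is an Essential Agreement.
Under section 8: the dwelling is let together with agricultural land? yes; or Essential Agreement (section 1)? yes. So the tenancy is a Licensed Arrangement.
Under section 3: Licensed Arrangement (section 8)? yes; and the tenancy was granted as a periodic tenancy? yes. So the tenancy is an Assessable Agreement.
Under section 5: Tier II Arrangement (section 6)? yes; and Assessable Agreement (section 3)? yes. So the tenancy is a Protected Agreement.

Yes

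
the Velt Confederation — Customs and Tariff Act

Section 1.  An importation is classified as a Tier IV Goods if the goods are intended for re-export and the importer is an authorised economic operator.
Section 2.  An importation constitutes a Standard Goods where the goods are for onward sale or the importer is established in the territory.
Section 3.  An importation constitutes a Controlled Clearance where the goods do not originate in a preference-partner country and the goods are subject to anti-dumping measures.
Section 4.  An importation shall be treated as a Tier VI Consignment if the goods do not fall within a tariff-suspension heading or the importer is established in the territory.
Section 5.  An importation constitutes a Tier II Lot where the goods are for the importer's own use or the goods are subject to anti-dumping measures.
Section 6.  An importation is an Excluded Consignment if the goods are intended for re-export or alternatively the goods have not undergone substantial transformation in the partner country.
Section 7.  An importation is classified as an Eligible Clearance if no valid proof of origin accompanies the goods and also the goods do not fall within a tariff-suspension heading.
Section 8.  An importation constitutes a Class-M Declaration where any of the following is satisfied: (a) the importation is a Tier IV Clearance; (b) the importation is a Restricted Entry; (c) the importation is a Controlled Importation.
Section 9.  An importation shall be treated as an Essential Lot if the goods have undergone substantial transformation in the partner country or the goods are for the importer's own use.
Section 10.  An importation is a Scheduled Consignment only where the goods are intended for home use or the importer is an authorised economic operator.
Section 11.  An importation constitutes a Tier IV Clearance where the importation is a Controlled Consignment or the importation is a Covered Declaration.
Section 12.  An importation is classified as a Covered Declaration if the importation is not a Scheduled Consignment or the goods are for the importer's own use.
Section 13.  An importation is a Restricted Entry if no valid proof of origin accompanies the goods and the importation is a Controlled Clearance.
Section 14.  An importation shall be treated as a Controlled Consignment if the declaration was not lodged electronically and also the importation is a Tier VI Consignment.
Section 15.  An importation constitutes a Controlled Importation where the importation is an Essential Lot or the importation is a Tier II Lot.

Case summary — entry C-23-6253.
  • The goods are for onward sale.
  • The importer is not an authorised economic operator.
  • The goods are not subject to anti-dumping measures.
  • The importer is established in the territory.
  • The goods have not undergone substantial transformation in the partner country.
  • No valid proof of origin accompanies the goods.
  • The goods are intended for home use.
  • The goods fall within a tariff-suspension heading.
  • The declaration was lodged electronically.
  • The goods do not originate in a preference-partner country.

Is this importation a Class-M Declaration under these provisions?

No

section 4 — Tier VI Consignment: [the goods do not fall within a tariff-suspension heading? no] OR [the importer is established in the territory? yes] → satisfied.
section 14 — Controlled Consignment: [the declaration was not lodged electronically? no] AND [Tier VI Consignment (section 4)? yes] → not satisfied.
section 10 — Scheduled Consignment: [the goods are intended for home use? yes] OR [the importer is an authorised economic operator? no] → satisfied.
section 12 — Covered Declaration: [not a Scheduled Consignment (section 10)? no] OR [the goods are for the importer's own use? no] → not satisfied.
section 11 — Tier IV Clearance: [Controlled Consignment (section 14)? no] OR [Covered Declaration (section 12)? no] → not satisfied.
section 3 — Controlled Clearance: [the goods do not originate in a preference-partner country? yes] AND [the goods are subject to anti-dumping measures? no] → not satisfied.
section 13 — Restricted Entry: [no valid proof of origin accompanies the goods? yes] AND [Controlled Clearance (section 3)? no] → not satisfied.
section 9 — Essential Lot: [the goods have undergone substantial transformation in the partner country? no] OR [the goods are for the importer's own use? no] → not satisfied.
section 5 — Tier II Lot: [the goods are for the importer's own use? no] OR [the goods are subject to anti-dumping measures? no] → not satisfied.
section 15 — Controlled Importation: [Essential Lot (section 9)? no] OR [Tier II Lot (section 5)? no] → not satisfied.
section 8 — Class-M Declaration: [Tier IV Clearance (section 11)? no] OR [Restricted Entry (section 13)? no] OR [Controlled Importation (section 15)? no] → not satisfied.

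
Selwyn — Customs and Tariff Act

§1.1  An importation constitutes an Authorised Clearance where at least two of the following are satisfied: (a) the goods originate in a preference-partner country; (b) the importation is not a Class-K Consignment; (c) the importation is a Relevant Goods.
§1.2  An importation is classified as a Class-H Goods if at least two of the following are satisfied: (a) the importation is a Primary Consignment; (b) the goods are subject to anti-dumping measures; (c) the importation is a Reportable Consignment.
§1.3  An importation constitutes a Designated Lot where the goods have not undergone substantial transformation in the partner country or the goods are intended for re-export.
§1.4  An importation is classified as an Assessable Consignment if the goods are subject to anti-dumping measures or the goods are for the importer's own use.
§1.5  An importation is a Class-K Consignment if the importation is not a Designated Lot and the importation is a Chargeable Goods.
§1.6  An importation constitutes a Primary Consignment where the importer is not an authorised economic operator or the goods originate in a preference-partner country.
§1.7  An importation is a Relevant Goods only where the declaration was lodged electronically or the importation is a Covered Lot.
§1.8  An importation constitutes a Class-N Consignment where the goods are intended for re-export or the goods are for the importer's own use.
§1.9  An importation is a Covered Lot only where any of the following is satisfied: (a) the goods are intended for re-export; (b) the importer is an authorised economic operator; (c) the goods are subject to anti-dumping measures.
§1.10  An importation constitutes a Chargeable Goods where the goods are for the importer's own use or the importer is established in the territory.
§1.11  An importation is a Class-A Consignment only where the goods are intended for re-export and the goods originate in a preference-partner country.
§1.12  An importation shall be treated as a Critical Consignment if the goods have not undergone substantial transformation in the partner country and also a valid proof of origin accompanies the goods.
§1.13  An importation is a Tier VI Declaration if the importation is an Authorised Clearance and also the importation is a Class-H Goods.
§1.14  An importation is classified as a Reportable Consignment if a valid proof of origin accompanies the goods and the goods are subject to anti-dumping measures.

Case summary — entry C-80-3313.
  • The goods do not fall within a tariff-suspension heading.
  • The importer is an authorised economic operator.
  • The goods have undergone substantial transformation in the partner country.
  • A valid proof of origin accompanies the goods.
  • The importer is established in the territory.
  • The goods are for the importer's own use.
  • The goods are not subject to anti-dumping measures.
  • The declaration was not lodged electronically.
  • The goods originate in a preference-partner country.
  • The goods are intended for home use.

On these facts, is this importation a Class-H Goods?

Under §1.6: the importer is not an authorised economic operator? no; or the goods originate in a preference-partner country? yes. So the importation is a Primary Consignment.
Under §1.14: a valid proof of origin accompanies the goods? yes; and the goods are subject to anti-dumping measures? no. So the importation is not a Reportable Consignment.
Under §1.2: Primary Consignment (§1.6)? yes; the goods are subject to anti-dumping measures? no; Reportable Consignment (§1.14)? no — 1 of 3 hold (need ≥2) → not satisfied.

No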